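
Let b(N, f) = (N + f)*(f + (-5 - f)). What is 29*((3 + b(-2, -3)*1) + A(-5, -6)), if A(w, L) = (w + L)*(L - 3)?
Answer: 3683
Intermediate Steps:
A(w, L) = (-3 + L)*(L + w) (A(w, L) = (L + w)*(-3 + L) = (-3 + L)*(L + w))
b(N, f) = -5*N - 5*f (b(N, f) = (N + f)*(-5) = -5*N - 5*f)
29*((3 + b(-2, -3)*1) + A(-5, -6)) = 29*((3 + (-5*(-2) - 5*(-3))*1) + ((-6)**2 - 3*(-6) - 3*(-5) - 6*(-5))) = 29*((3 + (10 + 15)*1) + (36 + 18 + 15 + 30)) = 29*((3 + 25*1) + 99) = 29*((3 + 25) + 99) = 29*(28 + 99) = 29*127 = 3683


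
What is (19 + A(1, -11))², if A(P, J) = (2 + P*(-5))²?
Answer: 784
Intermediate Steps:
A(P, J) = (2 - 5*P)²
(19 + A(1, -11))² = (19 + (-2 + 5*1)²)² = (19 + (-2 + 5)²)² = (19 + 3²)² = (19 + 9)² = 28² = 784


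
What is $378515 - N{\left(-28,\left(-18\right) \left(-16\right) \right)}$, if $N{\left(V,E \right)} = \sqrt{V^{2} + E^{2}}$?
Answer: $378515 - 4 \sqrt{5233} \approx 3.7823 \cdot 10^{5}$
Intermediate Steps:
$N{\left(V,E \right)} = \sqrt{E^{2} + V^{2}}$
$378515 - N{\left(-28,\left(-18\right) \left(-16\right) \right)} = 378515 - \sqrt{\left(\left(-18\right) \left(-16\right)\right)^{2} + \left(-28\right)^{2}} = 378515 - \sqrt{288^{2} + 784} = 378515 - \sqrt{82944 + 784} = 378515 - \sqrt{83728} = 378515 - 4 \sqrt{5233}$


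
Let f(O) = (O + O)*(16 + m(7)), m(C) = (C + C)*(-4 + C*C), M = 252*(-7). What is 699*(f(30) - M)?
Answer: 28326276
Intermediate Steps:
M = -1764
m(C) = 2*C*(-4 + C**2) (m(C) = (2*C)*(-4 + C**2) = 2*C*(-4 + C**2))
f(O) = 1292*O (f(O) = (O + O)*(16 + 2*7*(-4 + 7**2)) = (2*O)*(16 + 2*7*(-4 + 49)) = (2*O)*(16 + 2*7*45) = (2*O)*(16 + 630) = (2*O)*646 = 1292*O)
699*(f(30) - M) = 699*(1292*30 - 1*(-1764)) = 699*(38760 + 1764) = 699*40524 = 28326276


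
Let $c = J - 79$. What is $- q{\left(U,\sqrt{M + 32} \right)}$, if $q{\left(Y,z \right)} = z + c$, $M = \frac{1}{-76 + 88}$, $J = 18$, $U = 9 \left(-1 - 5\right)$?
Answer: $61 - \frac{\sqrt{1155}}{6} \approx 55.336$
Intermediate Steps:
$U = -54$ ($U = 9 \left(-6\right) = -54$)
$c = -61$ ($c = 18 - 79 = -61$)
$M = \frac{1}{12} \approx 0.083333$
$q{\left(Y,z \right)} = -61 + z$ ($q{\left(Y,z \right)} = z - 61 = -61 + z$)
$- q{\left(U,\sqrt{M + 32} \right)} = - (-61 + \sqrt{\frac{1}{12} + 32}) = - (-61 + \sqrt{\frac{385}{12}}) = - (-61 + \frac{\sqrt{1155}}{6}) = 61 - \frac{\sqrt{1155}}{6}$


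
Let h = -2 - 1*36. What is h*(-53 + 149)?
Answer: -3648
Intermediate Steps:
h = -38 (h = -2 - 36 = -38)
h*(-53 + 149) = -38*(-53 + 149) = -38*96 = -3648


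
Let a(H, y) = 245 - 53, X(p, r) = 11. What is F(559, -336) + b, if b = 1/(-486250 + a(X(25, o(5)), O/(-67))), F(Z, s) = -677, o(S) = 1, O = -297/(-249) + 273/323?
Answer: -329061267/486058 ≈ -677.00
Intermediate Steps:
O = 54636/26809 (O = -297*(-1/249) + 273*(1/323) = 99/83 + 273/323 = 54636/26809 ≈ 2.0380)
a(H, y) = 192
b = -1/486058 (b = 1/(-486250 + 192) = 1/(-486058) = -1/486058 ≈ -2.0574e-6)
F(559, -336) + b = -677 - 1/486058 = -329061267/486058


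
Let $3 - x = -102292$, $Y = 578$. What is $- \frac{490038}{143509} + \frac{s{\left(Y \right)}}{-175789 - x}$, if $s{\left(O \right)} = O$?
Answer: $- \frac{68177337697}{19953778378} \approx -3.4168$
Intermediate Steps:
$x = 102295$ ($x = 3 - -102292 = 3 + 102292 = 102295$)
$- \frac{490038}{143509} + \frac{s{\left(Y \right)}}{-175789 - x} = - \frac{490038}{143509} + \frac{578}{-175789 - 102295} = \left(-490038\right) \frac{1}{143509} + \frac{578}{-175789 - 102295} = - \frac{490038}{143509} + \frac{578}{-278084} = - \frac{490038}{143509} + 578 \left(- \frac{1}{278084}\right) = - \frac{490038}{143509} - \frac{289}{139042} = - \frac{68177337697}{19953778378}$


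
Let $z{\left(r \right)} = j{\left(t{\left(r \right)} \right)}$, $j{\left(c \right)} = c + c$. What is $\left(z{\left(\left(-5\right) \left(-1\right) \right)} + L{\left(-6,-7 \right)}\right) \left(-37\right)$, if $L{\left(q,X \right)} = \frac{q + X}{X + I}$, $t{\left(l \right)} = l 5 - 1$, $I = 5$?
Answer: $- \frac{4033}{2} \approx -2016.5$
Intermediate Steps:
$t{\left(l \right)} = -1 + 5 l$ ($t{\left(l \right)} = 5 l - 1 = -1 + 5 l$)
$j{\left(c \right)} = 2 c$
$z{\left(r \right)} = -2 + 10 r$ ($z{\left(r \right)} = 2 \left(-1 + 5 r\right) = -2 + 10 r$)
$L{\left(q,X \right)} = \frac{X + q}{5 + X}$ ($L{\left(q,X \right)} = \frac{q + X}{X + 5} = \frac{X + q}{5 + X}$)
$\left(z{\left(\left(-5\right) \left(-1\right) \right)} + L{\left(-6,-7 \right)}\right) \left(-37\right) = \left(\left(-2 + 10 \left(\left(-5\right) \left(-1\right)\right)\right) + \frac{-7 - 6}{5 - 7}\right) \left(-37\right) = \left(\left(-2 + 10 \cdot 5\right) + \frac{1}{-2} \left(-13\right)\right) \left(-37\right) = \left(\left(-2 + 50\right) - - \frac{13}{2}\right) \left(-37\right) = \left(48 + \frac{13}{2}\right) \left(-37\right) = \frac{109}{2} \left(-37\right) = - \frac{4033}{2}$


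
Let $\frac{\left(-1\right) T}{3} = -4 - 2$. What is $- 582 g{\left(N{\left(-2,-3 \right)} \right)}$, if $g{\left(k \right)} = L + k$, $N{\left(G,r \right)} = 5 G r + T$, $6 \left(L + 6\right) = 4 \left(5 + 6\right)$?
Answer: $-28712$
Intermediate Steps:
$T = 18$ ($T = - 3 \left(-4 - 2\right) = \left(-3\right) \left(-6\right) = 18$)
$L = \frac{4}{3}$ ($L = -6 + \frac{4 \left(5 + 6\right)}{6} = -6 + \frac{4 \cdot 11}{6} = -6 + \frac{1}{6} \cdot 44 = -6 + \frac{22}{3} = \frac{4}{3} \approx 1.3333$)
$N{\left(G,r \right)} = 18 + 5 G r$ ($N{\left(G,r \right)} = 5 G r + 18 = 18 + 5 G r$)
$g{\left(k \right)} = \frac{4}{3} + k$
$- 582 g{\left(N{\left(-2,-3 \right)} \right)} = - 582 \left(\frac{4}{3} + \left(18 + 5 \left(-2\right) \left(-3\right)\right)\right) = - 582 \left(\frac{4}{3} + \left(18 + 30\right)\right) = - 582 \left(\frac{4}{3} + 48\right) = \left(-582\right) \frac{148}{3} = -28712$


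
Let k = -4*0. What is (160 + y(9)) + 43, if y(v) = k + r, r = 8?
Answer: 211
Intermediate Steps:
k = 0
y(v) = 8 (y(v) = 0 + 8 = 8)
(160 + y(9)) + 43 = (160 + 8) + 43 = 168 + 43 = 211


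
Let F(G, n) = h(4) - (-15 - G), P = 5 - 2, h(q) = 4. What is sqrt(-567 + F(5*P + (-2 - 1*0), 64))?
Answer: I*sqrt(535) ≈ 23.13*I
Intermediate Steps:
P = 3
F(G, n) = 19 + G (F(G, n) = 4 - (-15 - G) = 4 + (15 + G) = 19 + G)
sqrt(-567 + F(5*P + (-2 - 1*0), 64)) = sqrt(-567 + (19 + (5*3 + (-2 - 1*0)))) = sqrt(-567 + (19 + (15 + (-2 + 0)))) = sqrt(-567 + (19 + (15 - 2))) = sqrt(-567 + (19 + 13)) = sqrt(-567 + 32) = sqrt(-535) = I*sqrt(535)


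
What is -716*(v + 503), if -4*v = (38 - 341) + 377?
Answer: -346902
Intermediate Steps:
v = -37/2 (v = -((38 - 341) + 377)/4 = -(-303 + 377)/4 = -¼*74 = -37/2 ≈ -18.500)
-716*(v + 503) = -716*(-37/2 + 503) = -716*969/2 = -346902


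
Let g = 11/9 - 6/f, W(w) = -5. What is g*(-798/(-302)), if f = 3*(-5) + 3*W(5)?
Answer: 8512/2265 ≈ 3.7581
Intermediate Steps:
f = -30 (f = 3*(-5) + 3*(-5) = -15 - 15 = -30)
g = 64/45 (g = 11/9 - 6/(-30) = 11*(⅑) - 6*(-1/30) = 11/9 + ⅕ = 64/45 ≈ 1.4222)
g*(-798/(-302)) = 64*(-798/(-302))/45 = 64*(-798*(-1/302))/45 = (64/45)*(399/151) = 8512/2265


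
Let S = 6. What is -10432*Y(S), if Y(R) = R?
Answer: -62592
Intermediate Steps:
-10432*Y(S) = -10432*6 = -62592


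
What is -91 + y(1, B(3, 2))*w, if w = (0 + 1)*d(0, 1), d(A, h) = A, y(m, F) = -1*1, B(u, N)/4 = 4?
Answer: -91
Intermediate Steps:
B(u, N) = 16 (B(u, N) = 4*4 = 16)
y(m, F) = -1
w = 0 (w = (0 + 1)*0 = 1*0 = 0)
-91 + y(1, B(3, 2))*w = -91 - 1*0 = -91 + 0 = -91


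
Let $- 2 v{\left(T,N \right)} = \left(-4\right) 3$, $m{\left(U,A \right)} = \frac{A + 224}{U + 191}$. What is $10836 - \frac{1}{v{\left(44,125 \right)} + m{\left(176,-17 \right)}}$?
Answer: $\frac{26103557}{2409} \approx 10836.0$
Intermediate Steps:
$m{\left(U,A \right)} = \frac{224 + A}{191 + U}$
$v{\left(T,N \right)} = 6$ ($v{\left(T,N \right)} = - \frac{\left(-4\right) 3}{2} = \left(- \frac{1}{2}\right) \left(-12\right) = 6$)
$10836 - \frac{1}{v{\left(44,125 \right)} + m{\left(176,-17 \right)}} = 10836 - \frac{1}{6 + \frac{224 - 17}{191 + 176}} = 10836 - \frac{1}{6 + \frac{1}{367} \cdot 207} = 10836 - \frac{1}{6 + \frac{207}{367}} = 10836 - \frac{1}{\frac{2409}{367}} = 10836 - \frac{367}{2409} = \frac{26103557}{2409}$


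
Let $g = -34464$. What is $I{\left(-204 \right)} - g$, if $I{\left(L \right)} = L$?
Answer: $34260$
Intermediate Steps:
$I{\left(-204 \right)} - g = -204 - -34464 = -204 + 34464 = 34260$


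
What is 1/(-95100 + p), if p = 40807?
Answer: -1/54293 ≈ -1.8419e-5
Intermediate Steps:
1/(-95100 + p) = 1/(-95100 + 40807) = 1/(-54293) = -1/54293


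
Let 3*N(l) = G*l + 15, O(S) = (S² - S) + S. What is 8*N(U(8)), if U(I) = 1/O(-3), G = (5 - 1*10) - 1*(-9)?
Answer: 1112/27 ≈ 41.185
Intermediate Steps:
O(S) = S²
G = 4 (G = (5 - 10) + 9 = -5 + 9 = 4)
U(I) = ⅑ (U(I) = 1/((-3)²) = 1/9 = ⅑)
N(l) = 5 + 4*l/3 (N(l) = (4*l + 15)/3 = (15 + 4*l)/3 = 5 + 4*l/3)
8*N(U(8)) = 8*(5 + (4/3)*(⅑)) = 8*(5 + 4/27) = 8*(139/27) = 1112/27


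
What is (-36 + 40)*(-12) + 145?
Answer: 97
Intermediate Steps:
(-36 + 40)*(-12) + 145 = 4*(-12) + 145 = -48 + 145 = 97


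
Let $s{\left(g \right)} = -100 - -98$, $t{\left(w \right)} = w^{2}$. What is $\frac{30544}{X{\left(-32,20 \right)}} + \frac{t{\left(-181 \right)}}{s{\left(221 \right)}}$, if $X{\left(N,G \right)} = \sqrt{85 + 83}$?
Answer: $- \frac{32761}{2} + \frac{7636 \sqrt{42}}{21} \approx -14024.0$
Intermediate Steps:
$X{\left(N,G \right)} = 2 \sqrt{42}$ ($X{\left(N,G \right)} = \sqrt{168} = 2 \sqrt{42}$)
$s{\left(g \right)} = -2$ ($s{\left(g \right)} = -100 + 98 = -2$)
$\frac{30544}{X{\left(-32,20 \right)}} + \frac{t{\left(-181 \right)}}{s{\left(221 \right)}} = \frac{30544}{2 \sqrt{42}} + \frac{\left(-181\right)^{2}}{-2} = 30544 \frac{\sqrt{42}}{84} + 32761 \left(- \frac{1}{2}\right) = \frac{7636 \sqrt{42}}{21} - \frac{32761}{2} = - \frac{32761}{2} + \frac{7636 \sqrt{42}}{21}$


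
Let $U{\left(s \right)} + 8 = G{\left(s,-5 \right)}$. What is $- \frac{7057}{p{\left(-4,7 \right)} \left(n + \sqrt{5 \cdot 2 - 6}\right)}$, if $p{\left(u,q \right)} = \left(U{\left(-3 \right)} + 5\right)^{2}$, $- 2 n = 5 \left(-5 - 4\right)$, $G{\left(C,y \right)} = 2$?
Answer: $- \frac{14114}{49} \approx -288.04$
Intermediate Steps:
$n = \frac{45}{2}$ ($n = - \frac{5 \left(-5 - 4\right)}{2} = - \frac{5 \left(-9\right)}{2} = \left(- \frac{1}{2}\right) \left(-45\right) = \frac{45}{2} \approx 22.5$)
$U{\left(s \right)} = -6$ ($U{\left(s \right)} = -8 + 2 = -6$)
$p{\left(u,q \right)} = 1$ ($p{\left(u,q \right)} = \left(-6 + 5\right)^{2} = \left(-1\right)^{2} = 1$)
$- \frac{7057}{p{\left(-4,7 \right)} \left(n + \sqrt{5 \cdot 2 - 6}\right)} = - \frac{7057}{1 \left(\frac{45}{2} + \sqrt{5 \cdot 2 - 6}\right)} = - \frac{7057}{1 \left(\frac{45}{2} + \sqrt{10 - 6}\right)} = - \frac{7057}{1 \left(\frac{45}{2} + \sqrt{4}\right)} = - \frac{7057}{1 \left(\frac{45}{2} + 2\right)} = - \frac{7057}{1 \cdot \frac{49}{2}} = - \frac{7057}{\frac{49}{2}} = \left(-7057\right) \frac{2}{49} = - \frac{14114}{49}$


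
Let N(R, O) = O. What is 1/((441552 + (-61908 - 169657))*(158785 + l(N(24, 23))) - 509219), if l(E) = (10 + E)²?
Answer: 1/33570952419 ≈ 2.9788e-11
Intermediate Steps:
1/((441552 + (-61908 - 169657))*(158785 + l(N(24, 23))) - 509219) = 1/((441552 + (-61908 - 169657))*(158785 + (10 + 23)²) - 509219) = 1/((441552 - 231565)*(158785 + 33²) - 509219) = 1/(209987*(158785 + 1089) - 509219) = 1/(209987*159874 - 509219) = 1/(33571461638 - 509219) = 1/33570952419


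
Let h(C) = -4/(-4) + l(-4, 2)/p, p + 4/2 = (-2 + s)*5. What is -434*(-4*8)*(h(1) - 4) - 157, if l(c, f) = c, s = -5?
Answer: -1491825/37 ≈ -40320.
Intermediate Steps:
p = -37 (p = -2 + (-2 - 5)*5 = -2 - 7*5 = -2 - 35 = -37)
h(C) = 41/37 (h(C) = -4/(-4) - 4/(-37) = -4*(-1/4) - 4*(-1/37) = 1 + 4/37 = 41/37)
-434*(-4*8)*(h(1) - 4) - 157 = -434*(-4*8)*(41/37 - 4) - 157 = -(-13888)*(-107)/37 - 157 = -434*3424/37 - 157 = -1486016/37 - 157 = -1491825/37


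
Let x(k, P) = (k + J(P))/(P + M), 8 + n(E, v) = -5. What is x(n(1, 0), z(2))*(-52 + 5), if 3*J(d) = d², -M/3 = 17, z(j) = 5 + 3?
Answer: 1175/129 ≈ 9.1085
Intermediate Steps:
n(E, v) = -13 (n(E, v) = -8 - 5 = -13)
z(j) = 8
M = -51 (M = -3*17 = -51)
J(d) = d²/3
x(k, P) = (k + P²/3)/(-51 + P) (x(k, P) = (k + P²/3)/(P - 51) = (k + P²/3)/(-51 + P))
x(n(1, 0), z(2))*(-52 + 5) = ((-13 + (⅓)*8²)/(-51 + 8))*(-52 + 5) = ((-13 + (⅓)*64)/(-43))*(-47) = -(-13 + 64/3)/43*(-47) = -1/43*25/3*(-47) = -25/129*(-47) = 1175/129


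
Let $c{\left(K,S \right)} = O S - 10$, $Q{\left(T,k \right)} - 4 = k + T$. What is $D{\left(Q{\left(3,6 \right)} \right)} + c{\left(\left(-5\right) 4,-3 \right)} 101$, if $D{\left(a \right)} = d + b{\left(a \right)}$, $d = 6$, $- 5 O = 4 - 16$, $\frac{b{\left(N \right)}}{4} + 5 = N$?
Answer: $- \frac{8496}{5} \approx -1699.2$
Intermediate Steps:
$b{\left(N \right)} = -20 + 4 N$
$O = \frac{12}{5}$ ($O = - \frac{4 - 16}{5} = \left(- \frac{1}{5}\right) \left(-12\right) = \frac{12}{5} \approx 2.4$)
$Q{\left(T,k \right)} = 4 + T + k$ ($Q{\left(T,k \right)} = 4 + \left(k + T\right) = 4 + \left(T + k\right) = 4 + T + k$)
$D{\left(a \right)} = -14 + 4 a$ ($D{\left(a \right)} = 6 + \left(-20 + 4 a\right) = -14 + 4 a$)
$c{\left(K,S \right)} = -10 + \frac{12 S}{5}$ ($c{\left(K,S \right)} = \frac{12 S}{5} - 10 = -10 + \frac{12 S}{5}$)
$D{\left(Q{\left(3,6 \right)} \right)} + c{\left(\left(-5\right) 4,-3 \right)} 101 = \left(-14 + 4 \left(4 + 3 + 6\right)\right) + \left(-10 + \frac{12}{5} \left(-3\right)\right) 101 = \left(-14 + 4 \cdot 13\right) + \left(-10 - \frac{36}{5}\right) 101 = \left(-14 + 52\right) - \frac{8686}{5} = 38 - \frac{8686}{5} = - \frac{8496}{5}$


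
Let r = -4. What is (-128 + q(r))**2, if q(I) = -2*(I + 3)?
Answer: 15876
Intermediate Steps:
q(I) = -6 - 2*I (q(I) = -2*(3 + I) = -6 - 2*I)
(-128 + q(r))**2 = (-128 + (-6 - 2*(-4)))**2 = (-128 + (-6 + 8))**2 = (-128 + 2)**2 = (-126)**2 = 15876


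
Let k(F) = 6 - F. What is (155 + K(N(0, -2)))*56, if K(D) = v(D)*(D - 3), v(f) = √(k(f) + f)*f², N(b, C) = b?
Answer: 8680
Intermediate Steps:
v(f) = √6*f² (v(f) = √((6 - f) + f)*f² = √6*f²)
K(D) = √6*D²*(-3 + D) (K(D) = (√6*D²)*(D - 3) = (√6*D²)*(-3 + D) = √6*D²*(-3 + D))
(155 + K(N(0, -2)))*56 = (155 + √6*0²*(-3 + 0))*56 = (155 + √6*0*(-3))*56 = (155 + 0)*56 = 155*56 = 8680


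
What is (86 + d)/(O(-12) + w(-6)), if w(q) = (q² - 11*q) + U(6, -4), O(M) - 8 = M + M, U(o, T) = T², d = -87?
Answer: -1/102 ≈ -0.0098039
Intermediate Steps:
O(M) = 8 + 2*M (O(M) = 8 + (M + M) = 8 + 2*M)
w(q) = 16 + q² - 11*q (w(q) = (q² - 11*q) + (-4)² = (q² - 11*q) + 16 = 16 + q² - 11*q)
(86 + d)/(O(-12) + w(-6)) = (86 - 87)/((8 + 2*(-12)) + (16 + (-6)² - 11*(-6))) = -1/((8 - 24) + (16 + 36 + 66)) = -1/(-16 + 118) = -1/102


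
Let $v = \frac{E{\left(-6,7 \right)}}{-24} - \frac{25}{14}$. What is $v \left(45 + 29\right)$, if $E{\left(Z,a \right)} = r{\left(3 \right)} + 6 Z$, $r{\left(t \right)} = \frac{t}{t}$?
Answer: $- \frac{2035}{84} \approx -24.226$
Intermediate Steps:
$r{\left(t \right)} = 1$
$E{\left(Z,a \right)} = 1 + 6 Z$
$v = - \frac{55}{168}$ ($v = \frac{1 + 6 \left(-6\right)}{-24} - \frac{25}{14} = \left(1 - 36\right) \left(- \frac{1}{24}\right) - \frac{25}{14} = \left(-35\right) \left(- \frac{1}{24}\right) - \frac{25}{14} = \frac{35}{24} - \frac{25}{14} = - \frac{55}{168} \approx -0.32738$)
$v \left(45 + 29\right) = - \frac{55 \left(45 + 29\right)}{168} = \left(- \frac{55}{168}\right) 74 = - \frac{2035}{84}$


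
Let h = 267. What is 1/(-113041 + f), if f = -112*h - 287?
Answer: -1/143232 ≈ -6.9817e-6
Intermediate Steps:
f = -30191 (f = -112*267 - 287 = -29904 - 287 = -30191)
1/(-113041 + f) = 1/(-113041 - 30191) = 1/(-143232) = -1/143232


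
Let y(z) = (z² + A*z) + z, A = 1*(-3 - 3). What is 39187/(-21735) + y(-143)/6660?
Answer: 29882/21735 ≈ 1.3748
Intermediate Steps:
A = -6 (A = 1*(-6) = -6)
y(z) = z² - 5*z (y(z) = (z² - 6*z) + z = z² - 5*z)
39187/(-21735) + y(-143)/6660 = 39187/(-21735) - 143*(-5 - 143)/6660 = 39187*(-1/21735) - 143*(-148)*(1/6660) = -39187/21735 + 21164*(1/6660) = -39187/21735 + 143/45 = 29882/21735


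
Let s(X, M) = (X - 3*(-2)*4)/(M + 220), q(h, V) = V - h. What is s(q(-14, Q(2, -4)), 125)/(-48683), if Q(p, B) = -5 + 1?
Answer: -34/16795635 ≈ -2.0243e-6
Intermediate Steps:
Q(p, B) = -4
s(X, M) = (24 + X)/(220 + M) (s(X, M) = (X + 6*4)/(220 + M) = (X + 24)/(220 + M) = (24 + X)/(220 + M))
s(q(-14, Q(2, -4)), 125)/(-48683) = ((24 + (-4 - 1*(-14)))/(220 + 125))/(-48683) = ((24 + (-4 + 14))/345)*(-1/48683) = ((24 + 10)/345)*(-1/48683) = ((1/345)*34)*(-1/48683) = (34/345)*(-1/48683) = -34/16795635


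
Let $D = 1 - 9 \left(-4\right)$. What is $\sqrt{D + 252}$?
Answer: $17$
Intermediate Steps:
$D = 37$ ($D = 1 - -36 = 1 + 36 = 37$)
$\sqrt{D + 252} = \sqrt{37 + 252} = \sqrt{289} = 17$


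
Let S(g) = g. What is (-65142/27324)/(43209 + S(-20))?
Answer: -329/5960082 ≈ -5.5201e-5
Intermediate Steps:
(-65142/27324)/(43209 + S(-20)) = (-65142/27324)/(43209 - 20) = -65142*1/27324/43189 = -329/138*1/43189 = -329/5960082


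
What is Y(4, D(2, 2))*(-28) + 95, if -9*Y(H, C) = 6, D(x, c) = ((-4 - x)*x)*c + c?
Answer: 341/3 ≈ 113.67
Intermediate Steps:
D(x, c) = c + c*x*(-4 - x) (D(x, c) = (x*(-4 - x))*c + c = c*x*(-4 - x) + c = c + c*x*(-4 - x))
Y(H, C) = -⅔ (Y(H, C) = -⅑*6 = -⅔)
Y(4, D(2, 2))*(-28) + 95 = -⅔*(-28) + 95 = 56/3 + 95 = 341/3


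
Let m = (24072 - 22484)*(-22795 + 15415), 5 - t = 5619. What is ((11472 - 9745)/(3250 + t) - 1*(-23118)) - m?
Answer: 27759405385/2364 ≈ 1.1743e+7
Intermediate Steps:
t = -5614 (t = 5 - 1*5619 = 5 - 5619 = -5614)
m = -11719440 (m = 1588*(-7380) = -11719440)
((11472 - 9745)/(3250 + t) - 1*(-23118)) - m = ((11472 - 9745)/(3250 - 5614) - 1*(-23118)) - 1*(-11719440) = (1727/(-2364) + 23118) + 11719440 = (1727*(-1/2364) + 23118) + 11719440 = (-1727/2364 + 23118) + 11719440 = 54649225/2364 + 11719440 = 27759405385/2364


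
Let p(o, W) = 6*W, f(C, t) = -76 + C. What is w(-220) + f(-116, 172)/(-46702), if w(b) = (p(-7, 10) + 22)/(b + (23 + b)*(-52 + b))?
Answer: 3518863/623051382 ≈ 0.0056478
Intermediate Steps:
w(b) = 82/(b + (-52 + b)*(23 + b)) (w(b) = (6*10 + 22)/(b + (23 + b)*(-52 + b)) = (60 + 22)/(b + (-52 + b)*(23 + b)) = 82/(b + (-52 + b)*(23 + b)))
w(-220) + f(-116, 172)/(-46702) = 82/(-1196 + (-220)² - 28*(-220)) + (-76 - 116)/(-46702) = 82/(-1196 + 48400 + 6160) - 192*(-1/46702) = 82/53364 + 96/23351 = 82*(1/53364) + 96/23351 = 41/26682 + 96/23351 = 3518863/623051382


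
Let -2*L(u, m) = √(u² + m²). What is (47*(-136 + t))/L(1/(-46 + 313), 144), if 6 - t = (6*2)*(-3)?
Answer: 2359212*√1478248705/1478248705 ≈ 61.361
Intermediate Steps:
t = 42 (t = 6 - 6*2*(-3) = 6 - 12*(-3) = 6 - 1*(-36) = 6 + 36 = 42)
L(u, m) = -√(m² + u²)/2 (L(u, m) = -√(u² + m²)/2 = -√(m² + u²)/2)
(47*(-136 + t))/L(1/(-46 + 313), 144) = (47*(-136 + 42))/((-√(144² + (1/(-46 + 313))²)/2)) = (47*(-94))/((-√(20736 + (1/267)²)/2)) = -4418*(-2/√(20736 + (1/267)²)) = -4418*(-2/√(20736 + 1/71289)) = -4418*(-534*√1478248705/1478248705) = -(-2359212)*√1478248705/1478248705 = 2359212*√1478248705/1478248705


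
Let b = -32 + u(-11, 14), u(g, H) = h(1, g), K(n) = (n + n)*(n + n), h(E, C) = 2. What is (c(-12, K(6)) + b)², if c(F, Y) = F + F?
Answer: 2916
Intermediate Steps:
K(n) = 4*n² (K(n) = (2*n)*(2*n) = 4*n²)
u(g, H) = 2
b = -30 (b = -32 + 2 = -30)
c(F, Y) = 2*F
(c(-12, K(6)) + b)² = (2*(-12) - 30)² = (-24 - 30)² = (-54)² = 2916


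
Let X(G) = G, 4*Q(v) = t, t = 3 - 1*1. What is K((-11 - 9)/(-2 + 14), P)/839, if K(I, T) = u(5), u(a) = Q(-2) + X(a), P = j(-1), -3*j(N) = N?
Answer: 11/1678 ≈ 0.0065554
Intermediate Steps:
t = 2 (t = 3 - 1 = 2)
Q(v) = 1/2 (Q(v) = (1/4)*2 = 1/2)
j(N) = -N/3
P = 1/3 (P = -1/3*(-1) = 1/3 ≈ 0.33333)
u(a) = 1/2 + a
K(I, T) = 11/2 (K(I, T) = 1/2 + 5 = 11/2)
K((-11 - 9)/(-2 + 14), P)/839 = (11/2)/839 = (11/2)*(1/839) = 11/1678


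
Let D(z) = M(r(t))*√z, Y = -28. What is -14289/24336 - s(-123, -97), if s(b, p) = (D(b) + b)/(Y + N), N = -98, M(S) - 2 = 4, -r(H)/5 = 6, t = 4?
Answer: -29591/18928 + I*√123/21 ≈ -1.5633 + 0.52812*I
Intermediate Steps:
r(H) = -30 (r(H) = -5*6 = -30)
M(S) = 6 (M(S) = 2 + 4 = 6)
D(z) = 6*√z
s(b, p) = -√b/21 - b/126 (s(b, p) = (6*√b + b)/(-28 - 98) = (b + 6*√b)/(-126) = (b + 6*√b)*(-1/126) = -√b/21 - b/126)
-14289/24336 - s(-123, -97) = -14289/24336 - (-I*√123/21 - 1/126*(-123)) = -14289*1/24336 - (-I*√123/21 + 41/42) = -4763/8112 - (-I*√123/21 + 41/42) = -4763/8112 - (41/42 - I*√123/21) = -4763/8112 + (-41/42 + I*√123/21) = -29591/18928 + I*√123/21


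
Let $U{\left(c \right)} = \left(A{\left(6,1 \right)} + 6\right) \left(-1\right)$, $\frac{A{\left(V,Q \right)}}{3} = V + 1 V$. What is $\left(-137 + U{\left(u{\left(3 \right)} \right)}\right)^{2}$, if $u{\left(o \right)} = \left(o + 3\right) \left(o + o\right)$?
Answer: $32041$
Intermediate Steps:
$A{\left(V,Q \right)} = 6 V$ ($A{\left(V,Q \right)} = 3 \left(V + 1 V\right) = 3 \left(V + V\right) = 3 \cdot 2 V = 6 V$)
$u{\left(o \right)} = 2 o \left(3 + o\right)$ ($u{\left(o \right)} = \left(3 + o\right) 2 o = 2 o \left(3 + o\right)$)
$U{\left(c \right)} = -42$ ($U{\left(c \right)} = \left(6 \cdot 6 + 6\right) \left(-1\right) = \left(36 + 6\right) \left(-1\right) = 42 \left(-1\right) = -42$)
$\left(-137 + U{\left(u{\left(3 \right)} \right)}\right)^{2} = \left(-137 - 42\right)^{2} = \left(-179\right)^{2} = 32041$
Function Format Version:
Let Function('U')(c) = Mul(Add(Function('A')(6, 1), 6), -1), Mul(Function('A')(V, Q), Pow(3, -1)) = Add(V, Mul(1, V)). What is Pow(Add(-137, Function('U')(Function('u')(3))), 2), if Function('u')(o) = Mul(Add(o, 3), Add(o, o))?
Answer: 32041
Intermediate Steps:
Function('A')(V, Q) = Mul(6, V) (Function('A')(V, Q) = Mul(3, Add(V, Mul(1, V))) = Mul(3, Add(V, V)) = Mul(3, Mul(2, V)) = Mul(6, V))
Function('u')(o) = Mul(2, o, Add(3, o)) (Function('u')(o) = Mul(Add(3, o), Mul(2, o)) = Mul(2, o, Add(3, o)))
Function('U')(c) = -42 (Function('U')(c) = Mul(Add(Mul(6, 6), 6), -1) = Mul(Add(36, 6), -1) = Mul(42, -1) = -42)
Pow(Add(-137, Function('U')(Function('u')(3))), 2) = Pow(Add(-137, -42), 2) = Pow(-179, 2) = 32041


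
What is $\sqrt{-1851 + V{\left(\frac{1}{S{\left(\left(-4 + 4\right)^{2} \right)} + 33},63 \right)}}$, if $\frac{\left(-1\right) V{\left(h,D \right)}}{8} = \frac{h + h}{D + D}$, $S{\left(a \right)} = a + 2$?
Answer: $\frac{i \sqrt{20407315}}{105} \approx 43.023 i$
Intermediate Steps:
$S{\left(a \right)} = 2 + a$
$V{\left(h,D \right)} = - \frac{8 h}{D}$ ($V{\left(h,D \right)} = - 8 \frac{h + h}{D + D} = - 8 \frac{2 h}{2 D} = - 8 \cdot 2 h \frac{1}{2 D} = - 8 \frac{h}{D} = - \frac{8 h}{D}$)
$\sqrt{-1851 + V{\left(\frac{1}{S{\left(\left(-4 + 4\right)^{2} \right)} + 33},63 \right)}} = \sqrt{-1851 - \frac{8}{\left(\left(2 + \left(-4 + 4\right)^{2}\right) + 33\right) 63}} = \sqrt{-1851 - 8 \frac{1}{\left(2 + 0^{2}\right) + 33} \cdot \frac{1}{63}} = \sqrt{-1851 - 8 \frac{1}{\left(2 + 0\right) + 33} \cdot \frac{1}{63}} = \sqrt{-1851 - 8 \frac{1}{2 + 33} \cdot \frac{1}{63}} = \sqrt{-1851 - 8 \cdot \frac{1}{35} \cdot \frac{1}{63}} = \sqrt{-1851 - \frac{8}{35} \cdot \frac{1}{63}} = \sqrt{-1851 - \frac{8}{2205}} = \sqrt{- \frac{4081463}{2205}} = \frac{i \sqrt{20407315}}{105}$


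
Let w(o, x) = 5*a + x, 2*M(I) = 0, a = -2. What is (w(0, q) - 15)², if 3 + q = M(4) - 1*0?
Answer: 784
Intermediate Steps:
M(I) = 0 (M(I) = (½)*0 = 0)
q = -3 (q = -3 + (0 - 1*0) = -3 + (0 + 0) = -3 + 0 = -3)
w(o, x) = -10 + x (w(o, x) = 5*(-2) + x = -10 + x)
(w(0, q) - 15)² = ((-10 - 3) - 15)² = (-13 - 15)² = (-28)² = 784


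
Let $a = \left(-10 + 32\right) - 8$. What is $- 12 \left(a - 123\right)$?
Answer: $1308$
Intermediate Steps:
$a = 14$ ($a = 22 + \left(-15 + 7\right) = 22 - 8 = 14$)
$- 12 \left(a - 123\right) = - 12 \left(14 - 123\right) = \left(-12\right) \left(-109\right) = 1308$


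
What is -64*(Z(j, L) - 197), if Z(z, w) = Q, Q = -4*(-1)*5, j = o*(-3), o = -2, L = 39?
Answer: 11328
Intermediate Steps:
j = 6 (j = -2*(-3) = 6)
Q = 20 (Q = 4*5 = 20)
Z(z, w) = 20
-64*(Z(j, L) - 197) = -64*(20 - 197) = -64*(-177) = 11328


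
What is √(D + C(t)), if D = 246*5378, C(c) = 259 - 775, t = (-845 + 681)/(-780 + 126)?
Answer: 2*√330618 ≈ 1150.0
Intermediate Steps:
t = 82/327 (t = -164/(-654) = -164*(-1/654) = 82/327 ≈ 0.25076)
C(c) = -516
D = 1322988
√(D + C(t)) = √(1322988 - 516) = √1322472 = 2*√330618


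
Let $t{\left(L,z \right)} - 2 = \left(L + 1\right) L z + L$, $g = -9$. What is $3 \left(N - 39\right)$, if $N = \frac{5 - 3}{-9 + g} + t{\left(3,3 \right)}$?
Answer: $\frac{17}{3} \approx 5.6667$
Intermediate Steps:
$t{\left(L,z \right)} = 2 + L + L z \left(1 + L\right)$ ($t{\left(L,z \right)} = 2 + \left(\left(L + 1\right) L z + L\right) = 2 + \left(\left(1 + L\right) L z + L\right) = 2 + \left(L \left(1 + L\right) z + L\right) = 2 + \left(L z \left(1 + L\right) + L\right) = 2 + \left(L + L z \left(1 + L\right)\right) = 2 + L + L z \left(1 + L\right)$)
$N = \frac{368}{9}$ ($N = \frac{5 - 3}{-9 - 9} + \left(2 + 3 + 3 \cdot 3 + 3 \cdot 3^{2}\right) = \frac{2}{-18} + \left(2 + 3 + 9 + 3 \cdot 9\right) = 2 \left(- \frac{1}{18}\right) + \left(2 + 3 + 9 + 27\right) = - \frac{1}{9} + 41 = \frac{368}{9} \approx 40.889$)
$3 \left(N - 39\right) = 3 \left(\frac{368}{9} - 39\right) = 3 \cdot \frac{17}{9} = \frac{17}{3}$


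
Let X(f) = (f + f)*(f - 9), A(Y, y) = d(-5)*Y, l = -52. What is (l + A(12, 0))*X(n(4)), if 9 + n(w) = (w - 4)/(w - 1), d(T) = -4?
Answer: -32400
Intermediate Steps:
A(Y, y) = -4*Y
n(w) = -9 + (-4 + w)/(-1 + w) (n(w) = -9 + (w - 4)/(w - 1) = -9 + (-4 + w)/(-1 + w))
X(f) = 2*f*(-9 + f) (X(f) = (2*f)*(-9 + f) = 2*f*(-9 + f))
(l + A(12, 0))*X(n(4)) = (-52 - 4*12)*(2*((5 - 8*4)/(-1 + 4))*(-9 + (5 - 8*4)/(-1 + 4))) = (-52 - 48)*(2*((5 - 32)/3)*(-9 + (5 - 32)/3)) = -200*(1/3)*(-27)*(-9 + (1/3)*(-27)) = -200*(-9)*(-9 - 9) = -200*(-9)*(-18) = -100*324 = -32400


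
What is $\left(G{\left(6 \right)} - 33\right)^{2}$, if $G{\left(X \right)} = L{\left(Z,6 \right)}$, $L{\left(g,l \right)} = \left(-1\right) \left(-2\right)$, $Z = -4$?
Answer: $961$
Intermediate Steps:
$L{\left(g,l \right)} = 2$
$G{\left(X \right)} = 2$
$\left(G{\left(6 \right)} - 33\right)^{2} = \left(2 - 33\right)^{2} = \left(-31\right)^{2} = 961$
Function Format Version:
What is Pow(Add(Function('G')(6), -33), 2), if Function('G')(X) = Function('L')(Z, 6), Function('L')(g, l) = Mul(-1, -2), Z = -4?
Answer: 961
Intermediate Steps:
Function('L')(g, l) = 2
Function('G')(X) = 2
Pow(Add(Function('G')(6), -33), 2) = Pow(Add(2, -33), 2) = Pow(-31, 2) = 961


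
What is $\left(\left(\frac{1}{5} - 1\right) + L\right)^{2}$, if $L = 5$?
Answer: $\frac{441}{25} \approx 17.64$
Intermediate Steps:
$\left(\left(\frac{1}{5} - 1\right) + L\right)^{2} = \left(\left(\frac{1}{5} - 1\right) + 5\right)^{2} = \left(- \frac{4}{5} + 5\right)^{2} = \left(\frac{21}{5}\right)^{2} = \frac{441}{25}$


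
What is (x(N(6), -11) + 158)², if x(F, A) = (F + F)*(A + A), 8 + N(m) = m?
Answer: 60516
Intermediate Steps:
N(m) = -8 + m
x(F, A) = 4*A*F (x(F, A) = (2*F)*(2*A) = 4*A*F)
(x(N(6), -11) + 158)² = (4*(-11)*(-8 + 6) + 158)² = (4*(-11)*(-2) + 158)² = (88 + 158)² = 246² = 60516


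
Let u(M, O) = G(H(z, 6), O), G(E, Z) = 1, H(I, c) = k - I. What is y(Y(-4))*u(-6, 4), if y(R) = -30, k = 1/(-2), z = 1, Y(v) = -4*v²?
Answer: -30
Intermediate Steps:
k = -½ (k = 1*(-½) = -½ ≈ -0.50000)
H(I, c) = -½ - I
u(M, O) = 1
y(Y(-4))*u(-6, 4) = -30*1 = -30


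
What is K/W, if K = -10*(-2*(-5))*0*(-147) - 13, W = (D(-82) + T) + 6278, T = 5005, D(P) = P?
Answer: -13/11201 ≈ -0.0011606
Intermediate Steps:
W = 11201 (W = (-82 + 5005) + 6278 = 4923 + 6278 = 11201)
K = -13 (K = -100*0*(-147) - 13 = -10*0*(-147) - 13 = 0*(-147) - 13 = 0 - 13 = -13)
K/W = -13/11201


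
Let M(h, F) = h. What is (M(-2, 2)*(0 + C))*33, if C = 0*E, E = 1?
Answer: 0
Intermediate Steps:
C = 0 (C = 0*1 = 0)
(M(-2, 2)*(0 + C))*33 = -2*(0 + 0)*33 = -2*0*33 = 0*33 = 0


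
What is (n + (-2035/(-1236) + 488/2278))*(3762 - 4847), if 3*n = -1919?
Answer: 974227839655/1407804 ≈ 6.9202e+5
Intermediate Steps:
n = -1919/3 (n = (⅓)*(-1919) = -1919/3 ≈ -639.67)
(n + (-2035/(-1236) + 488/2278))*(3762 - 4847) = (-1919/3 + (-2035/(-1236) + 488/2278))*(3762 - 4847) = (-1919/3 + (-2035*(-1/1236) + 488*(1/2278)))*(-1085) = (-1919/3 + (2035/1236 + 244/1139))*(-1085) = (-1919/3 + 2619449/1407804)*(-1085) = -897905843/1407804*(-1085) = 974227839655/1407804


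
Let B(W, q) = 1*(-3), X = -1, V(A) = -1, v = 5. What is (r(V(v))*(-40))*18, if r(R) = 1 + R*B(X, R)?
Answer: -2880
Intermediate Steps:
B(W, q) = -3
r(R) = 1 - 3*R (r(R) = 1 + R*(-3) = 1 - 3*R)
(r(V(v))*(-40))*18 = ((1 - 3*(-1))*(-40))*18 = ((1 + 3)*(-40))*18 = (4*(-40))*18 = -160*18 = -2880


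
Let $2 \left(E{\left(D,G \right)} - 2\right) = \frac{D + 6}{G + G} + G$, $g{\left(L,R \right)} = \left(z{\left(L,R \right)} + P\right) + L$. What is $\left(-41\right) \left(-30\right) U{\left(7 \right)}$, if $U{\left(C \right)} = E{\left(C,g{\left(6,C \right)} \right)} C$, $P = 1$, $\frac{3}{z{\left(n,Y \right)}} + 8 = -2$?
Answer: $\frac{6732159}{134} \approx 50240.0$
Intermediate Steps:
$z{\left(n,Y \right)} = - \frac{3}{10}$ ($z{\left(n,Y \right)} = \frac{3}{-8 - 2} = \frac{3}{-10} = 3 \left(- \frac{1}{10}\right) = - \frac{3}{10}$)
$g{\left(L,R \right)} = \frac{7}{10} + L$ ($g{\left(L,R \right)} = \left(- \frac{3}{10} + 1\right) + L = \frac{7}{10} + L$)
$E{\left(D,G \right)} = 2 + \frac{G}{2} + \frac{6 + D}{4 G}$ ($E{\left(D,G \right)} = 2 + \frac{\frac{D + 6}{G + G} + G}{2} = 2 + \frac{\frac{6 + D}{2 G} + G}{2} = 2 + \frac{G + \frac{6 + D}{2 G}}{2} = 2 + \left(\frac{G}{2} + \frac{6 + D}{4 G}\right) = 2 + \frac{G}{2} + \frac{6 + D}{4 G}$)
$U{\left(C \right)} = C \left(\frac{7469}{1340} + \frac{5 C}{134}\right)$ ($U{\left(C \right)} = \frac{6 + C + 2 \left(\frac{7}{10} + 6\right) \left(4 + \left(\frac{7}{10} + 6\right)\right)}{4 \left(\frac{7}{10} + 6\right)} C = \frac{6 + C + 2 \cdot \frac{67}{10} \left(4 + \frac{67}{10}\right)}{4 \cdot \frac{67}{10}} C = \frac{1}{4} \cdot \frac{10}{67} \left(6 + C + 2 \cdot \frac{67}{10} \cdot \frac{107}{10}\right) C = \frac{1}{4} \cdot \frac{10}{67} \left(6 + C + \frac{7169}{50}\right) C = \frac{1}{4} \cdot \frac{10}{67} \left(\frac{7469}{50} + C\right) C = \left(\frac{7469}{1340} + \frac{5 C}{134}\right) C = C \left(\frac{7469}{1340} + \frac{5 C}{134}\right)$)
$\left(-41\right) \left(-30\right) U{\left(7 \right)} = \left(-41\right) \left(-30\right) \frac{1}{1340} \cdot 7 \left(7469 + 50 \cdot 7\right) = 1230 \cdot \frac{1}{1340} \cdot 7 \left(7469 + 350\right) = 1230 \cdot \frac{1}{1340} \cdot 7 \cdot 7819 = 1230 \cdot \frac{54733}{1340} = \frac{6732159}{134}$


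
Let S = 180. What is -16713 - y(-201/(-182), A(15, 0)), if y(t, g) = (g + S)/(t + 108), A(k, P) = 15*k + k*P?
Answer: -110647917/6619 ≈ -16717.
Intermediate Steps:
A(k, P) = 15*k + P*k
y(t, g) = (180 + g)/(108 + t) (y(t, g) = (g + 180)/(t + 108) = (180 + g)/(108 + t))
-16713 - y(-201/(-182), A(15, 0)) = -16713 - (180 + 15*(15 + 0))/(108 - 201/(-182)) = -16713 - (180 + 15*15)/(108 - 201*(-1/182)) = -16713 - (180 + 225)/(108 + 201/182) = -16713 - 405/19857/182 = -16713 - 182*405/19857 = -16713 - 1*24570/6619 = -16713 - 24570/6619 = -110647917/6619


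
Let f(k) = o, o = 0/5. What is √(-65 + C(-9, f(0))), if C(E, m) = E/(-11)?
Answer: I*√7766/11 ≈ 8.0114*I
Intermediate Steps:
o = 0 (o = 0*(⅕) = 0)
f(k) = 0
C(E, m) = -E/11 (C(E, m) = E*(-1/11) = -E/11)
√(-65 + C(-9, f(0))) = √(-65 - 1/11*(-9)) = √(-65 + 9/11) = √(-706/11) = I*√7766/11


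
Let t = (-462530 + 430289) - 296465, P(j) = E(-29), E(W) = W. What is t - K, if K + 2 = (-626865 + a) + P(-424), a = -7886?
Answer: 306076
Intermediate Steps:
P(j) = -29
t = -328706 (t = -32241 - 296465 = -328706)
K = -634782 (K = -2 + ((-626865 - 7886) - 29) = -2 + (-634751 - 29) = -2 - 634780 = -634782)
t - K = -328706 - 1*(-634782) = -328706 + 634782 = 306076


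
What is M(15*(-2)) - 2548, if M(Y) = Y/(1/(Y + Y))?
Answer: -748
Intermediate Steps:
M(Y) = 2*Y² (M(Y) = Y/(1/(2*Y)) = Y/((1/(2*Y))) = Y*(2*Y) = 2*Y²)
M(15*(-2)) - 2548 = 2*(15*(-2))² - 2548 = 2*(-30)² - 2548 = 2*900 - 2548 = 1800 - 2548 = -748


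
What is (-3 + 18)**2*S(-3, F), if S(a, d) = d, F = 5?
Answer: 1125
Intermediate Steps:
(-3 + 18)**2*S(-3, F) = (-3 + 18)**2*5 = 15**2*5 = 225*5 = 1125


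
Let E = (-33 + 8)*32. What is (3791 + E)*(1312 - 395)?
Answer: 2742747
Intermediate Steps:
E = -800 (E = -25*32 = -800)
(3791 + E)*(1312 - 395) = (3791 - 800)*(1312 - 395) = 2991*917 = 2742747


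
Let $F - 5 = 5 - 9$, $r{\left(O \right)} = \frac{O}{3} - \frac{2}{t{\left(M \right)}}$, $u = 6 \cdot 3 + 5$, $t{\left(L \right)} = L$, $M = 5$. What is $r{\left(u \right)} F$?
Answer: $\frac{109}{15} \approx 7.2667$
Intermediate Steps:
$u = 23$ ($u = 18 + 5 = 23$)
$r{\left(O \right)} = - \frac{2}{5} + \frac{O}{3}$ ($r{\left(O \right)} = \frac{O}{3} - \frac{2}{5} = - \frac{2}{5} + \frac{O}{3}$)
$F = 1$ ($F = 5 + \left(5 - 9\right) = 5 - 4 = 1$)
$r{\left(u \right)} F = \left(- \frac{2}{5} + \frac{1}{3} \cdot 23\right) 1 = \left(- \frac{2}{5} + \frac{23}{3}\right) 1 = \frac{109}{15} \cdot 1 = \frac{109}{15}$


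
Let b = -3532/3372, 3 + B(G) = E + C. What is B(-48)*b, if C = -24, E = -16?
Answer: 37969/843 ≈ 45.040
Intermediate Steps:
B(G) = -43 (B(G) = -3 + (-16 - 24) = -3 - 40 = -43)
b = -883/843 (b = -3532*1/3372 = -883/843 ≈ -1.0474)
B(-48)*b = -43*(-883/843) = 37969/843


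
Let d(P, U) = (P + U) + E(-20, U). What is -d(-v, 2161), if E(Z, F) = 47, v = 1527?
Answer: -681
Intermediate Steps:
d(P, U) = 47 + P + U (d(P, U) = (P + U) + 47 = 47 + P + U)
-d(-v, 2161) = -(47 - 1*1527 + 2161) = -(47 - 1527 + 2161) = -1*681 = -681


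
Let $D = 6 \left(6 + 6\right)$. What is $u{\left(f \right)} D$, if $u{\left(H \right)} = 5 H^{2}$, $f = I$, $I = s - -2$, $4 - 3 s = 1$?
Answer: $3240$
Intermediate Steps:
$s = 1$ ($s = \frac{4}{3} - \frac{1}{3} = 1$)
$I = 3$ ($I = 1 - -2 = 1 + 2 = 3$)
$f = 3$
$D = 72$ ($D = 6 \cdot 12 = 72$)
$u{\left(f \right)} D = 5 \cdot 3^{2} \cdot 72 = 5 \cdot 9 \cdot 72 = 45 \cdot 72 = 3240$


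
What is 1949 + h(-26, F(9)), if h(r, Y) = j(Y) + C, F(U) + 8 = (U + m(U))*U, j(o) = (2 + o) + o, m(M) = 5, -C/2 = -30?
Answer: 2247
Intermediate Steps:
C = 60 (C = -2*(-30) = 60)
j(o) = 2 + 2*o
F(U) = -8 + U*(5 + U) (F(U) = -8 + (U + 5)*U = -8 + (5 + U)*U = -8 + U*(5 + U))
h(r, Y) = 62 + 2*Y (h(r, Y) = (2 + 2*Y) + 60 = 62 + 2*Y)
1949 + h(-26, F(9)) = 1949 + (62 + 2*(-8 + 9**2 + 5*9)) = 1949 + (62 + 2*(-8 + 81 + 45)) = 1949 + (62 + 2*118) = 1949 + (62 + 236) = 1949 + 298 = 2247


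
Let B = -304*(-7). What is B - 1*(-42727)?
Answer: 44855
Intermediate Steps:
B = 2128
B - 1*(-42727) = 2128 - 1*(-42727) = 2128 + 42727 = 44855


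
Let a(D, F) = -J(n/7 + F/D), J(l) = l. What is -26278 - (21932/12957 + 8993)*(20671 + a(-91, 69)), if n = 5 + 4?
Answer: -16865553953555/90699 ≈ -1.8595e+8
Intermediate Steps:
n = 9
a(D, F) = -9/7 - F/D (a(D, F) = -(9/7 + F/D) = -9/7 - F/D)
-26278 - (21932/12957 + 8993)*(20671 + a(-91, 69)) = -26278 - (21932/12957 + 8993)*(20671 + (-9/7 - 1*69/(-91))) = -26278 - (21932*(1/12957) + 8993)*(20671 + (-9/7 - 1*69*(-1/91))) = -26278 - (21932/12957 + 8993)*(20671 + (-9/7 + 69/91)) = -26278 - 116544233*(20671 - 48/91)/12957 = -26278 - 116544233*1881013/(12957*91) = -26278 - 1*16863170565233/90699 = -26278 - 16863170565233/90699 = -16865553953555/90699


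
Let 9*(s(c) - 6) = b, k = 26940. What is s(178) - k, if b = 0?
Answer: -26934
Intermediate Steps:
s(c) = 6 (s(c) = 6 + (1/9)*0 = 6 + 0 = 6)
s(178) - k = 6 - 1*26940 = 6 - 26940 = -26934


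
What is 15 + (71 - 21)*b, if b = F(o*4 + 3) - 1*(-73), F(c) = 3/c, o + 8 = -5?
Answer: 179435/49 ≈ 3661.9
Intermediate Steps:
o = -13 (o = -8 - 5 = -13)
b = 3574/49 (b = 3/(-13*4 + 3) - 1*(-73) = 3/(-52 + 3) + 73 = 3/(-49) + 73 = 3*(-1/49) + 73 = -3/49 + 73 = 3574/49 ≈ 72.939)
15 + (71 - 21)*b = 15 + (71 - 21)*(3574/49) = 15 + 50*(3574/49) = 15 + 178700/49 = 179435/49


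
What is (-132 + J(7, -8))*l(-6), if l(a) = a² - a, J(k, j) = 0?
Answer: -5544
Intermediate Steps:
(-132 + J(7, -8))*l(-6) = (-132 + 0)*(-6*(-1 - 6)) = -(-792)*(-7) = -132*42 = -5544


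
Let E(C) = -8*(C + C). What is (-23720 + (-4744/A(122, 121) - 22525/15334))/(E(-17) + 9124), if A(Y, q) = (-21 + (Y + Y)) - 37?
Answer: -1992038689/788192856 ≈ -2.5273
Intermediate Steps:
A(Y, q) = -58 + 2*Y (A(Y, q) = (-21 + 2*Y) - 37 = -58 + 2*Y)
E(C) = -16*C
(-23720 + (-4744/A(122, 121) - 22525/15334))/(E(-17) + 9124) = (-23720 + (-4744/(-58 + 2*122) - 22525/15334))/(-16*(-17) + 9124) = (-23720 + (-4744/(-58 + 244) - 22525*1/15334))/(272 + 9124) = (-23720 + (-4744/186 - 1325/902))/9396 = (-23720 + (-4744*1/186 - 1325/902))*(1/9396) = (-23720 + (-2372/93 - 1325/902))*(1/9396) = (-23720 - 2262769/83886)*(1/9396) = -1992038689/83886*1/9396 = -1992038689/788192856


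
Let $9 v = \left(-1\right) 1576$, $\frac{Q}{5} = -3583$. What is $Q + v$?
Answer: $- \frac{162811}{9} \approx -18090.0$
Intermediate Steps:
$Q = -17915$ ($Q = 5 \left(-3583\right) = -17915$)
$v = - \frac{1576}{9}$ ($v = \frac{\left(-1\right) 1576}{9} = \frac{1}{9} \left(-1576\right) = - \frac{1576}{9} \approx -175.11$)
$Q + v = -17915 - \frac{1576}{9} = - \frac{162811}{9}$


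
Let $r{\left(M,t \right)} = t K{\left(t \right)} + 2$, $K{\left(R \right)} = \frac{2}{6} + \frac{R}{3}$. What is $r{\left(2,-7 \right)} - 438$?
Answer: $-422$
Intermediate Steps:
$K{\left(R \right)} = \frac{1}{3} + \frac{R}{3}$ ($K{\left(R \right)} = 2 \cdot \frac{1}{6} + R \frac{1}{3} = \frac{1}{3} + \frac{R}{3}$)
$r{\left(M,t \right)} = 2 + t \left(\frac{1}{3} + \frac{t}{3}\right)$ ($r{\left(M,t \right)} = t \left(\frac{1}{3} + \frac{t}{3}\right) + 2 = 2 + t \left(\frac{1}{3} + \frac{t}{3}\right)$)
$r{\left(2,-7 \right)} - 438 = \left(2 + \frac{1}{3} \left(-7\right) \left(1 - 7\right)\right) - 438 = \left(2 + \frac{1}{3} \left(-7\right) \left(-6\right)\right) - 438 = \left(2 + 14\right) - 438 = 16 - 438 = -422$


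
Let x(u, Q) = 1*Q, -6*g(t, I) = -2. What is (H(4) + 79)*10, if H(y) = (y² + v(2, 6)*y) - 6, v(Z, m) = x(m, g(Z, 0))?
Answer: 2710/3 ≈ 903.33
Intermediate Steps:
g(t, I) = ⅓ (g(t, I) = -⅙*(-2) = ⅓)
x(u, Q) = Q
v(Z, m) = ⅓
H(y) = -6 + y² + y/3 (H(y) = (y² + y/3) - 6 = -6 + y² + y/3)
(H(4) + 79)*10 = ((-6 + 4² + (⅓)*4) + 79)*10 = ((-6 + 16 + 4/3) + 79)*10 = (34/3 + 79)*10 = (271/3)*10 = 2710/3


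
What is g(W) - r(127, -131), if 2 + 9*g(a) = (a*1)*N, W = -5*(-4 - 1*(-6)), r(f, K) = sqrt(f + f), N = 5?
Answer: -52/9 - sqrt(254) ≈ -21.715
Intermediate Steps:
r(f, K) = sqrt(2)*sqrt(f) (r(f, K) = sqrt(2*f) = sqrt(2)*sqrt(f))
W = -10 (W = -5*(-4 + 6) = -5*2 = -10)
g(a) = -2/9 + 5*a/9 (g(a) = -2/9 + ((a*1)*5)/9 = -2/9 + (a*5)/9 = -2/9 + (5*a)/9 = -2/9 + 5*a/9)
g(W) - r(127, -131) = (-2/9 + (5/9)*(-10)) - sqrt(2)*sqrt(127) = (-2/9 - 50/9) - sqrt(254) = -52/9 - sqrt(254)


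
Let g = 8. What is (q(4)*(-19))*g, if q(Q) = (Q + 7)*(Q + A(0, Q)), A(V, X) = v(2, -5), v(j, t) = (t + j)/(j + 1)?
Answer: -5016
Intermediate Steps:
v(j, t) = (j + t)/(1 + j)
A(V, X) = -1 (A(V, X) = (2 - 5)/(1 + 2) = -3/3 = (⅓)*(-3) = -1)
q(Q) = (-1 + Q)*(7 + Q) (q(Q) = (Q + 7)*(Q - 1) = (7 + Q)*(-1 + Q) = (-1 + Q)*(7 + Q))
(q(4)*(-19))*g = ((-7 + 4² + 6*4)*(-19))*8 = ((-7 + 16 + 24)*(-19))*8 = (33*(-19))*8 = -627*8 = -5016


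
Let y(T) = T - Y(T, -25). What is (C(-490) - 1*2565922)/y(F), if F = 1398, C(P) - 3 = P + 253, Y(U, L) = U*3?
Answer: 641539/699 ≈ 917.79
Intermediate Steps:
Y(U, L) = 3*U
C(P) = 256 + P (C(P) = 3 + (P + 253) = 3 + (253 + P) = 256 + P)
y(T) = -2*T (y(T) = T - 3*T = -2*T)
(C(-490) - 1*2565922)/y(F) = ((256 - 490) - 1*2565922)/((-2*1398)) = (-234 - 2565922)/(-2796) = -2566156*(-1/2796) = 641539/699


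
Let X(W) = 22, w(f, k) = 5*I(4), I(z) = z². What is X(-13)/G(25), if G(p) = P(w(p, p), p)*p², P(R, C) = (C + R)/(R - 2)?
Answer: 572/21875 ≈ 0.026149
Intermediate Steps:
w(f, k) = 80 (w(f, k) = 5*4² = 5*16 = 80)
P(R, C) = (C + R)/(-2 + R)
G(p) = p²*(40/39 + p/78) (G(p) = ((p + 80)/(-2 + 80))*p² = ((80 + p)/78)*p² = (40/39 + p/78)*p² = p²*(40/39 + p/78))
X(-13)/G(25) = 22/(((1/78)*25²*(80 + 25))) = 22/(((1/78)*625*105)) = 22/(21875/26) = 22*(26/21875) = 572/21875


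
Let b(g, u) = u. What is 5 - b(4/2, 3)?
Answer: 2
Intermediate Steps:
5 - b(4/2, 3) = 5 - 1*3 = 5 - 3 = 2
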